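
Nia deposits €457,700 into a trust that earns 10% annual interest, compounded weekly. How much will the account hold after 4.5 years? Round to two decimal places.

Growth factor = (1 + 0.1/52)^234 ≈ 1.56763460403.
A ≈ 457,700 × 1.56763460403 ≈ 717,506.3583.

€717,506.36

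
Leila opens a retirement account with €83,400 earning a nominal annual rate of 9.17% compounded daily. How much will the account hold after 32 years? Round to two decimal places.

Periodic rate = 9.17%/365 = 0.000251233; periods = 365·32 = 11680.
A = 83,400·(1 + 0.0917/365)^11680 ≈ 83,400·18.80328244718 ≈ 1,568,193.7561.

€1,568,193.76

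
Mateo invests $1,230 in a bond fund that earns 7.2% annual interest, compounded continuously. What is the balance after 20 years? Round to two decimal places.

$5,191.46

A = P·e^(rt) = 1,230·e^(0.072·20) = 1,230·e^1.44.
e^1.44 ≈ 4.220695817, so A ≈ 5,191.4559.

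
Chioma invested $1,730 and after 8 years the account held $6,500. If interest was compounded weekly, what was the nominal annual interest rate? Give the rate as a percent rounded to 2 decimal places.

The 416-period growth factor is 6,500/1,730 = 3.75723.
r/52 = 3.75723^(1/416) − 1 ≈ 0.00318699, so r ≈ 52·0.00318699 = 16.57236%.

16.57%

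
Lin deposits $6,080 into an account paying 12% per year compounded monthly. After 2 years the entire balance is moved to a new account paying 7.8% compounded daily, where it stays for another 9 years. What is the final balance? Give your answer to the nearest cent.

Phase 1: 6,080·(1 + 0.01)^24 ≈ 7,719.9867.
Phase 2: 7,719.9867·(1 + 0.078/365)^3285 ≈ 15,576.0992.

$15,576.10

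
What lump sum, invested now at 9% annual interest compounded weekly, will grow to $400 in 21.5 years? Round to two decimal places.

Periodic rate = 9%/52 = 0.00173077; 1118 periods.
P = 400/(1 + 0.09/52)^1118 ≈ 400/6.91247265 ≈ 57.8664.

$57.87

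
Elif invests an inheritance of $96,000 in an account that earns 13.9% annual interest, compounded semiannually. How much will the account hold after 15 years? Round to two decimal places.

$720,601.07

Periodic rate = 13.9%/2 = 0.0695; periods = 2·15 = 30.
A = 96,000·(1 + 0.0695)^30 ≈ 96,000·7.50626110448 ≈ 720,601.0660.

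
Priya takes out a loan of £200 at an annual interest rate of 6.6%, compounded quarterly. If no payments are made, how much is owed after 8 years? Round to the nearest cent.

£337.65

Periodic rate = 6.6%/4 = 0.0165; periods = 4·8 = 32.
A = 200·(1 + 0.0165)^32 ≈ 200·1.68824804 ≈ 337.6496.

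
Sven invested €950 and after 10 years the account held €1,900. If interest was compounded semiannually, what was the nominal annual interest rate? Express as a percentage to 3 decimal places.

7.053%

The 20-period growth factor is 1,900/950 = 2.
r/2 = 2^(1/20) − 1 ≈ 0.0352649, so r ≈ 2·0.0352649 = 7.05298%.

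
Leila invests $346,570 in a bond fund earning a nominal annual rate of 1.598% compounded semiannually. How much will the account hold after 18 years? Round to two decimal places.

$461,546.03

Growth factor = (1 + 0.00799)^36 ≈ 1.33175412301.
A ≈ 346,570 × 1.33175412301 ≈ 461,546.0264.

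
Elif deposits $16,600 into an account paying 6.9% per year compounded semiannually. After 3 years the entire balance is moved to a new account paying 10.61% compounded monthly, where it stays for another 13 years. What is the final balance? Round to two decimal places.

Phase 1: 16,600·(1 + 0.0345)^6 ≈ 20,346.5630.
Phase 2: 20,346.5630·(1 + 0.1061/12)^156 ≈ 80,330.5546.

$80,330.55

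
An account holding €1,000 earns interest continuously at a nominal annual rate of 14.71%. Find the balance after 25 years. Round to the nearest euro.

A = P·e^(rt) = 1,000·e^(0.1471·25) = 1,000·e^3.6775.
e^3.6775 ≈ 39.547401879, so A ≈ 39,547.4019.

€39,547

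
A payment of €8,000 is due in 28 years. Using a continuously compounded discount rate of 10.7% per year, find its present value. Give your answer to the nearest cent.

P = A·e^(−rt) = 8,000·e^(−2.996).
e^(−2.996) ≈ 0.04998661547, so P ≈ 399.8929.

€399.89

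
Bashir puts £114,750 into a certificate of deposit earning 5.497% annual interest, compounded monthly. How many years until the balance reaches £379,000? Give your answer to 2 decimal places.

(1 + 0.00458083)^(12t) = 379,000/114,750 = 3.3028.
12t·ln(1 + 0.00458083) = ln(3.3028); 12t = 1.1948/0.00457037 ≈ 261.4186.
t ≈ 21.7849 years.

21.78 years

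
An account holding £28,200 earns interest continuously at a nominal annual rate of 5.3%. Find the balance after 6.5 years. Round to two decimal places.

£39,798.21

A = P·e^(rt) = 28,200·e^(0.053·6.5) = 28,200·e^0.3445.
e^0.3445 ≈ 1.4112841012, so A ≈ 39,798.2117.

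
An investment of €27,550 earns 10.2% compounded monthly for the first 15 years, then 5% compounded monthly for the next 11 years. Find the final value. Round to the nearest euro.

After 15 years at 10.2%: 27,550 × 4.58841254818 ≈ 126,410.7657.
Then 11 years at 5%: 126,410.7657 × 1.73127362942 ≈ 218,851.6251.

€218,852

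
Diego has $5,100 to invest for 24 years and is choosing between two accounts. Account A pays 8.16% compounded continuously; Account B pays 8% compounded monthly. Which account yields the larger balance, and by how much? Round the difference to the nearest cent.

Account A growth factor: e^(0.0816·24) = e^1.9584 ≈ 7.0879772241; balance ≈ 36,148.6838.
Account B growth factor: (1 + 0.08/12)^288 ≈ 6.7776355553; balance ≈ 34,565.9413.
Account A is larger by 1,582.7425.

Account A, by $1,582.74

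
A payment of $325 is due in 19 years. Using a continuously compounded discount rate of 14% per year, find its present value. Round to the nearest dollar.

P = A·e^(−rt) = 325·e^(−2.66).
e^(−2.66) ≈ 0.0699482217, so P ≈ 22.7332.

$23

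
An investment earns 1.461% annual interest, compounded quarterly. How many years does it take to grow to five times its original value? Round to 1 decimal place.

(1 + 0.0036525)^(4t) = 5.
4t = ln 5 / ln(1 + 0.0036525) ≈ 1.6094/0.00364585 ≈ 441.4443.
t ≈ 110.3611.

110.4 years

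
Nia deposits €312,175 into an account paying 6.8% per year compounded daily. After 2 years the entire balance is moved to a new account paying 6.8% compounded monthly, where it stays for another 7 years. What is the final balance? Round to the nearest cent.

Phase 1: 312,175·(1 + 0.068/365)^730 ≈ 357,648.7148.
Phase 2: 357,648.7148·(1 + 0.068/12)^84 ≈ 574,906.6431.

€574,906.64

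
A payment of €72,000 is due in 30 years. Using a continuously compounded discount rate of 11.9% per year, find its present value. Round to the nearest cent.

P = A·e^(−rt) = 72,000·e^(−3.57).
e^(−3.57) ≈ 0.02815585368, so P ≈ 2,027.2215.

€2,027.22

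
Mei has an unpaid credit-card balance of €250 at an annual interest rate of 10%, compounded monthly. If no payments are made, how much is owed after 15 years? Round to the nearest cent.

€1,113.48

Growth factor = (1 + 0.1/12)^180 ≈ 4.453919552.
A ≈ 250 × 4.453919552 ≈ 1,113.4799.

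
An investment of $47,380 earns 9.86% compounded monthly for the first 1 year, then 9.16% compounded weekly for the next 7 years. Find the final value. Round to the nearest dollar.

After 1 years at 9.86%: 47,380 × 1.1031802266 ≈ 52,268.6791.
Then 7 years at 9.16%: 52,268.6791 × 1.8976872599 ≈ 99,189.6065.

$99,190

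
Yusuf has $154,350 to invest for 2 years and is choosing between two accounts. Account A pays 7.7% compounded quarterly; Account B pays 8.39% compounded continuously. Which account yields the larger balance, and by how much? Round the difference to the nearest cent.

A: (1 + 0.01925)^8 ≈ 1.16478497799, so 154,350 × 1.16478497799 ≈ 179,784.5614.
B: e^(0.0839·2) = e^0.1678 ≈ 1.18270004698, so 154,350 × 1.18270004698 ≈ 182,549.7523.
Difference ≈ 2,765.1909 in favor of B.

Account B, by $2,765.19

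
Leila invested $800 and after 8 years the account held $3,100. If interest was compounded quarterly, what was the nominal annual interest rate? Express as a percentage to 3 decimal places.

17.295%

The 32-period growth factor is 3,100/800 = 3.875.
r/4 = 3.875^(1/32) − 1 ≈ 0.0432382, so r ≈ 4·0.0432382 = 17.29529%.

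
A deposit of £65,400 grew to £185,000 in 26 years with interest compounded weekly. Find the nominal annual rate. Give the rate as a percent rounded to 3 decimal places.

4.001%

(1 + r/52)^1352 = 185,000/65,400 = 2.82875.
1 + r/52 = 2.82875^(1/1352) ≈ 1.000769, so r/52 ≈ 0.000769404.
r ≈ 52·0.000769404 = 4.00090%.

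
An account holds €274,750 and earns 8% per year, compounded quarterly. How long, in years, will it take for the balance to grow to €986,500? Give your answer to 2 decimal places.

16.14 years

We need (1 + 0.02)^(4t) = 3.5905, so 4t = ln 3.5905 / ln 1.02 ≈ 64.5521.
t ≈ 64.5521/4 = 16.1380 years.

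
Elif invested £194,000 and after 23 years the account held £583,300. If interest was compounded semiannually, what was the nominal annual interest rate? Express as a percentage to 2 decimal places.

(1 + r/2)^46 = 583,300/194,000 = 3.0067.
1 + r/2 = 3.0067^(1/46) ≈ 1.02422, so r/2 ≈ 0.02422.
r ≈ 2·0.02422 = 4.84401%.

4.84%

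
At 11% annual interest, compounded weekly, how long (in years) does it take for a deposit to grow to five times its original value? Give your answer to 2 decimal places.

(1 + 0.00211538)^(52t) = 5.
52t = ln 5 / ln(1 + 0.00211538) ≈ 1.6094/0.00211315 ≈ 761.6296.
t ≈ 14.6467.

14.65 years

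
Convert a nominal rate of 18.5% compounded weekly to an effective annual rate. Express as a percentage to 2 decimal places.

One year is 52 periods at 0.00355769 each: (1 + 0.00355769)^52 ≈ 1.202823.
EAR = 1.202823 − 1 ≈ 20.28235%.

20.28%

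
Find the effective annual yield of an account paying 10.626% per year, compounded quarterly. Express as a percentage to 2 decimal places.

EAR = (1 + 10.626%/4)^4 − 1 = (1 + 0.026565)^4 − 1.
(1 + 0.026565)^4 ≈ 1.11057, so EAR ≈ 11.05697%.

11.06%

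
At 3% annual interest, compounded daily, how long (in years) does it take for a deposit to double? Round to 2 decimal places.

23.11 years

(1 + 0.0000821918)^(365t) = 2.
365t = ln 2 / ln(1 + 0.0000821918) ≈ 0.69315/8.21884e-05 ≈ 8433.6373.
t ≈ 23.1059.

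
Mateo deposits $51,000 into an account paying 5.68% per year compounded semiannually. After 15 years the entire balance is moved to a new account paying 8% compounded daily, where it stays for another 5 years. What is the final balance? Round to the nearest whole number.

After 15 years at 5.68%: 51,000 × 2.31665860788 ≈ 118,149.5890.
Then 5 years at 8%: 118,149.5890 × 1.49175931357 ≈ 176,250.7498.

$176,251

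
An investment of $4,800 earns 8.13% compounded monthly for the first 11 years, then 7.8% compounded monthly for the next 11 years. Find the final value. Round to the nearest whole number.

$27,526

After 11 years at 8.13%: 4,800 × 2.4382587867 ≈ 11,703.6422.
Then 11 years at 7.8%: 11,703.6422 × 2.35190003 ≈ 27,525.7964.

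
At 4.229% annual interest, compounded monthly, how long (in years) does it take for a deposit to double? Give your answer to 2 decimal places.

16.42 years

(1 + 0.00352417)^(12t) = 2.
12t = ln 2 / ln(1 + 0.00352417) ≈ 0.69315/0.00351797 ≈ 197.0304.
t ≈ 16.4192.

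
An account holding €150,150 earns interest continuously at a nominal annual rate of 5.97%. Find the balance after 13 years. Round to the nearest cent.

A = P·e^(rt) = 150,150·e^(0.0597·13) = 150,150·e^0.7761.
e^0.7761 ≈ 2.17298109221, so A ≈ 326,273.1110.

€326,273.11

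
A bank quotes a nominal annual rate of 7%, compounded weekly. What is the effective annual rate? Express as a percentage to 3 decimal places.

One year is 52 periods at 0.00134615 each: (1 + 0.00134615)^52 ≈ 1.072458.
EAR = 1.072458 − 1 ≈ 7.24577%.

7.246%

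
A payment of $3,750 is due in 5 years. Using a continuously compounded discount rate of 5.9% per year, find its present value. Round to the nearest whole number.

P = A·e^(−rt) = 3,750·e^(−0.295).
e^(−0.295) ≈ 0.7445315875, so P ≈ 2,791.9935.

$2,792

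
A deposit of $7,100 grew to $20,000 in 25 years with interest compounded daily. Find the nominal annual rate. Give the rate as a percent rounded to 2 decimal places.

(1 + r/365)^9125 = 20,000/7,100 = 2.8169.
1 + r/365 = 2.8169^(1/9125) ≈ 1.000114, so r/365 ≈ 0.000113501.
r ≈ 365·0.000113501 = 4.14279%.

4.14%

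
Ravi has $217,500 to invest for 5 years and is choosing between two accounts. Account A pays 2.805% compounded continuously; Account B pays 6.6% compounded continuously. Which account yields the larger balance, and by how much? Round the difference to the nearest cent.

Account A growth factor: e^(0.02805·5) = e^0.14025 ≈ 1.15056140326; balance ≈ 250,247.1052.
Account B growth factor: e^(0.066·5) = e^0.33 ≈ 1.39096812846; balance ≈ 302,535.5679.
Account B is larger by 52,288.4627.

Account B, by $52,288.46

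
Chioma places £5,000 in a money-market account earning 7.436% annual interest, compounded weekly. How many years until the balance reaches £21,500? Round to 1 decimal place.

19.6 years

We need (1 + 0.00143)^(52t) = 4.3, so 52t = ln 4.3 / ln 1.00143 ≈ 1020.7396.
t ≈ 1020.7396/52 = 19.6296 years.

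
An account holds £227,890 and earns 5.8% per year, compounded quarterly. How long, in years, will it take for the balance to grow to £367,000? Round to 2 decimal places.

8.27 years

We need (1 + 0.0145)^(4t) = 1.6104, so 4t = ln 1.6104 / ln 1.0145 ≈ 33.0997.
t ≈ 33.0997/4 = 8.2749 years.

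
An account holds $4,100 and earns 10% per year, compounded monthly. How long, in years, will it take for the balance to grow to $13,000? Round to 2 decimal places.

11.59 years

(1 + 0.00833333)^(12t) = 13,000/4,100 = 3.1707.
12t·ln(1 + 0.00833333) = ln(3.1707); 12t = 1.154/0.0082988 ≈ 139.0517.
t ≈ 11.5876 years.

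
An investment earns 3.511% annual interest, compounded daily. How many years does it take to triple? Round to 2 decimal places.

31.29 years

(1 + 0.0000961918)^(365t) = 3.
365t = ln 3 / ln(1 + 0.0000961918) ≈ 1.0986/9.61872e-05 ≈ 11421.6113.
t ≈ 31.2921.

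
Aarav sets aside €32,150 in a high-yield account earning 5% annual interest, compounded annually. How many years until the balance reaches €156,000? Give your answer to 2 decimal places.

(1 + 0.05)^t = 156,000/32,150 = 4.8523.
t·ln(1 + 0.05) = ln(4.8523); t = 1.5794/0.0487902 ≈ 32.3722.

32.37 years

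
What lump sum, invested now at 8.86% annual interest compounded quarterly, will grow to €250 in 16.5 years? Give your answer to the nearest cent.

€58.88

Periodic rate = 8.86%/4 = 0.02215; 66 periods.
P = 250/(1 + 0.02215)^66 ≈ 250/4.24586104 ≈ 58.8809.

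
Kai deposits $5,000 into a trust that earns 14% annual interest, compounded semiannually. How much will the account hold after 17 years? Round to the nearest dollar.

$49,891

Periodic rate = 14%/2 = 0.07; periods = 2·17 = 34.
A = 5,000·(1 + 0.07)^34 ≈ 5,000·9.978113537 ≈ 49,890.5677.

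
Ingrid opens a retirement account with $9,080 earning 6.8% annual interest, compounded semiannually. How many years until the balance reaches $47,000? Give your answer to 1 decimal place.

We need (1 + 0.034)^(2t) = 5.1762, so 2t = ln 5.1762 / ln 1.034 ≈ 49.1726.
t ≈ 49.1726/2 = 24.5863 years.

24.6 years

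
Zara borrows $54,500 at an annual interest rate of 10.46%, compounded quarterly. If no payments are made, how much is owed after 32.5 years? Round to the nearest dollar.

$1,562,453

Growth factor = (1 + 0.02615)^130 ≈ 28.66886056767.
A ≈ 54,500 × 28.66886056767 ≈ 1,562,452.9009.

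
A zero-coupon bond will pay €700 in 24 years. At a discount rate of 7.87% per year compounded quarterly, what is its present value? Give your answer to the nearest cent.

Periodic rate = 7.87%/4 = 0.019675; 96 periods.
P = 700/(1 + 0.019675)^96 ≈ 700/6.49127593 ≈ 107.8370.

€107.84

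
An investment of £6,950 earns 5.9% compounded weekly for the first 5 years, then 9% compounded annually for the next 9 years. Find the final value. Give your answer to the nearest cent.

Phase 1: 6,950·(1 + 0.059/52)^260 ≈ 9,333.1673.
Phase 2: 9,333.1673·(1 + 0.09)^9 ≈ 20,270.6433.

£20,270.64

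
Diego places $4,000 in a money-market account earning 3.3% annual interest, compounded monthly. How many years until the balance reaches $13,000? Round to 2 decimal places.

35.77 years

(1 + 0.00275)^(12t) = 13,000/4,000 = 3.25.
12t·ln(1 + 0.00275) = ln(3.25); 12t = 1.1787/0.00274623 ≈ 429.1909.
t ≈ 35.7659 years.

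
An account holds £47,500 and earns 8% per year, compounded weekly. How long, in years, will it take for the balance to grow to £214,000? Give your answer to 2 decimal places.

18.83 years

(1 + 0.00153846)^(52t) = 214,000/47,500 = 4.5053.
52t·ln(1 + 0.00153846) = ln(4.5053); 52t = 1.5052/0.00153728 ≈ 979.1625.
t ≈ 18.8300 years.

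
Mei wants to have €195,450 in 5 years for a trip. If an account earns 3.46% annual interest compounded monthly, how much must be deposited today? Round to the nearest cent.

Growth factor = (1 + 0.0346/12)^60 ≈ 1.18857019754.
P = 195,450/1.18857019754 ≈ 164,441.2761.

€164,441.28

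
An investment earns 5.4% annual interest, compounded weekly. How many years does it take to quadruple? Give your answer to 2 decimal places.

25.69 years

(1 + 0.00103846)^(52t) = 4.
52t = ln 4 / ln(1 + 0.00103846) ≈ 1.3863/0.00103792 ≈ 1335.6432.
t ≈ 25.6854.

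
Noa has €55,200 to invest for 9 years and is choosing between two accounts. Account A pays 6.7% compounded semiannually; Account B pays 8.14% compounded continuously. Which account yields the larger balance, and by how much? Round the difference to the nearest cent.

Account B, by €14,951.34

Account A growth factor: (1 + 0.0335)^18 ≈ 1.8096252914; balance ≈ 99,891.3161.
Account B growth factor: e^(0.0814·9) = e^0.7326 ≈ 2.08048283711; balance ≈ 114,842.6526.
Account B is larger by 14,951.3365.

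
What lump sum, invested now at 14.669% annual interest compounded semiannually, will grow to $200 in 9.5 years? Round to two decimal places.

$52.12

Growth factor = (1 + 0.073345)^19 ≈ 3.83749138.
P = 200/3.83749138 ≈ 52.1174.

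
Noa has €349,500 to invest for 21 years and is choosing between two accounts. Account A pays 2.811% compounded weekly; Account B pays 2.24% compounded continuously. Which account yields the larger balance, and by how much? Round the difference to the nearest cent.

Account A, by €71,167.16

Account A growth factor: (1 + 0.02811/52)^1092 ≈ 1.80425994239; balance ≈ 630,588.8499.
Account B growth factor: e^(0.0224·21) = e^0.4704 ≈ 1.60063431891; balance ≈ 559,421.6945.
Account A is larger by 71,167.1554.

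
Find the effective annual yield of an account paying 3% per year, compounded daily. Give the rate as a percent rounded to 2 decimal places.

3.05%

EAR = (1 + 3%/365)^365 − 1 = (1 + 0.0000821918)^365 − 1.
(1 + 0.0000821918)^365 ≈ 1.030453, so EAR ≈ 3.04533%.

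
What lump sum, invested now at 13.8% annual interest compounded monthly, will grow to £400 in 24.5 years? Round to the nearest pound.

Periodic rate = 13.8%/12 = 0.0115; 294 periods.
P = 400/(1 + 0.0115)^294 ≈ 400/28.8383766 ≈ 13.8704.

£14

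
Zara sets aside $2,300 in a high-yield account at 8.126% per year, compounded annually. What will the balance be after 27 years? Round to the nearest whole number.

Annual rate = 8.126% = 0.08126; years = 27.
A = 2,300·(1 + 0.08126)^27 ≈ 2,300·8.2435390655 ≈ 18,960.1399.

$18,960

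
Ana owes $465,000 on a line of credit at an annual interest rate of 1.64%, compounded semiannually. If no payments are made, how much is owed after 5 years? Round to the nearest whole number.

$504,568

Periodic rate = 1.64%/2 = 0.0082; periods = 2·5 = 10.
A = 465,000·(1 + 0.0082)^10 ≈ 465,000·1.08509292302 ≈ 504,568.2092.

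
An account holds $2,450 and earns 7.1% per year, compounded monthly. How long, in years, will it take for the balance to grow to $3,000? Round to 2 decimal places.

2.86 years

(1 + 0.00591667)^(12t) = 3,000/2,450 = 1.2245.
12t·ln(1 + 0.00591667) = ln(1.2245); 12t = 0.20252/0.00589923 ≈ 34.3306.
t ≈ 2.8609 years.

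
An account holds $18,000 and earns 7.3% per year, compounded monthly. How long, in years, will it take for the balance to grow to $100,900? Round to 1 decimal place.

23.7 years

We need (1 + 0.00608333)^(12t) = 5.6056, so 12t = ln 5.6056 / ln 1.006083 ≈ 284.2185.
t ≈ 284.2185/12 = 23.6849 years.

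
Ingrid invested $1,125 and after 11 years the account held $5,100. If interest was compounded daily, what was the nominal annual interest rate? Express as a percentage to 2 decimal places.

The 4015-period growth factor is 5,100/1,125 = 4.53333.
r/365 = 4.53333^(1/4015) − 1 ≈ 0.000376524, so r ≈ 365·0.000376524 = 13.74311%.

13.74%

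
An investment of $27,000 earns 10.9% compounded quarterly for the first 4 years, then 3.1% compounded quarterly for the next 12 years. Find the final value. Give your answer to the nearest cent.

$60,133.56

After 4 years at 10.9%: 27,000 × 1.5375115925 ≈ 41,512.8130.
Then 12 years at 3.1%: 41,512.8130 × 1.4485541264 ≈ 60,133.5566.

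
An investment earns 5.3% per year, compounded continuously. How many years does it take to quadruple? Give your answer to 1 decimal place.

e^(0.053t) = 4, so 0.053t = ln 4 ≈ 1.3863.
t ≈ 1.3863/0.053 ≈ 26.1565.

26.2 years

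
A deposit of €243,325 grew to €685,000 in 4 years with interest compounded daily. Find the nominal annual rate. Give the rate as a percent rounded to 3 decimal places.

(1 + r/365)^1460 = 685,000/243,325 = 2.81516.
1 + r/365 = 2.81516^(1/1460) ≈ 1.000709, so r/365 ≈ 0.00070917.
r ≈ 365·0.00070917 = 25.88469%.

25.885%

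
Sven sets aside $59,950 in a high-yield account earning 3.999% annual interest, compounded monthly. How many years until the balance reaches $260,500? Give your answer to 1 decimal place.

We need (1 + 0.0033325)^(12t) = 4.3453, so 12t = ln 4.3453 / ln 1.003332 ≈ 441.5719.
t ≈ 441.5719/12 = 36.7977 years.

36.8 years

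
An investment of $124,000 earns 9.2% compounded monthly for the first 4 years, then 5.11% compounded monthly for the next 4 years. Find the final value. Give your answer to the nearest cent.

After 4 years at 9.2%: 124,000 × 1.44281562872 ≈ 178,909.1380.
Then 4 years at 5.11%: 178,909.1380 × 1.22625649668 ≈ 219,388.4927.

$219,388.49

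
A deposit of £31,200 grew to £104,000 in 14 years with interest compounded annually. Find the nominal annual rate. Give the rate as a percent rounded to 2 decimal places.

(1 + r)^14 = 104,000/31,200 = 3.33333.
1 + r = 3.33333^(1/14) ≈ 1.089804, so r ≈ 0.0898042.
r ≈ 8.98042%.

8.98%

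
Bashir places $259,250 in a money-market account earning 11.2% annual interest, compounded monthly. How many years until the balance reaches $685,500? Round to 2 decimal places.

(1 + 0.00933333)^(12t) = 685,500/259,250 = 2.6442.
12t·ln(1 + 0.00933333) = ln(2.6442); 12t = 0.97236/0.00929005 ≈ 104.6664.
t ≈ 8.7222 years.

8.72 years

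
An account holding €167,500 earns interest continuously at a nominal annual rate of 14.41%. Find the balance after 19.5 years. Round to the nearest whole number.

€2,782,022

A = P·e^(rt) = 167,500·e^(0.1441·19.5) = 167,500·e^2.80995.
e^2.80995 ≈ 16.60908774364, so A ≈ 2,782,022.1971.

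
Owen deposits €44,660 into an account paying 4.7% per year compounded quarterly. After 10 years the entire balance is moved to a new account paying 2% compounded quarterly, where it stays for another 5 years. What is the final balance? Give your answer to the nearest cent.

After 10 years at 4.7%: 44,660 × 1.5956165144 ≈ 71,260.2335.
Then 5 years at 2%: 71,260.2335 × 1.1048955772 ≈ 78,735.1169.

€78,735.12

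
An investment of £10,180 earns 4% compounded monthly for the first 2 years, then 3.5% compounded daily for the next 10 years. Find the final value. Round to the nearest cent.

Phase 1: 10,180·(1 + 0.04/12)^24 ≈ 11,026.3953.
Phase 2: 11,026.3953·(1 + 0.035/365)^3650 ≈ 15,646.9372.

£15,646.94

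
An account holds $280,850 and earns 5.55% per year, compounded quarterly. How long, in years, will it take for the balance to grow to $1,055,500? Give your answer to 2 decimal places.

24.02 years

(1 + 0.013875)^(4t) = 1,055,500/280,850 = 3.7582.
4t·ln(1 + 0.013875) = ln(3.7582); 4t = 1.3239/0.0137796 ≈ 96.0802.
t ≈ 24.0201 years.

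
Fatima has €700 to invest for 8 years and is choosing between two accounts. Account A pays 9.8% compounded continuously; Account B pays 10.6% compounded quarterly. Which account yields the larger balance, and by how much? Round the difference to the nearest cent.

Account A growth factor: e^(0.098·8) = e^0.784 ≈ 2.19021563; balance ≈ 1,533.1509.
Account B growth factor: (1 + 0.0265)^32 ≈ 2.309332771; balance ≈ 1,616.5329.
Account B is larger by 83.3820.

Account B, by €83.38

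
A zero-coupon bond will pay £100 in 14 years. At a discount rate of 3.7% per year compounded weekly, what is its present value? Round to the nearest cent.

Periodic rate = 3.7%/52 = 0.000711538; 728 periods.
P = 100/(1 + 0.037/52)^728 ≈ 100/1.6783578 ≈ 59.5821.

£59.58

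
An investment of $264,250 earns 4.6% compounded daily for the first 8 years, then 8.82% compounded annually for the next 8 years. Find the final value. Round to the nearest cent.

After 8 years at 4.6%: 264,250 × 1.44480853768 ≈ 381,790.6561.
Then 8 years at 8.82%: 381,790.6561 × 1.96639052341 ≈ 750,749.5280.

$750,749.53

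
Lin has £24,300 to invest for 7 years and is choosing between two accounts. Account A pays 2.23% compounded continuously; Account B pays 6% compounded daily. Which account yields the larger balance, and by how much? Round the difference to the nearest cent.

Account B, by £8,577.07

A: e^(0.0223·7) = e^0.1561 ≈ 1.1689430916, so 24,300 × 1.1689430916 ≈ 28,405.3171.
B: (1 + 0.06/365)^2555 ≈ 1.5219090233, so 24,300 × 1.5219090233 ≈ 36,982.3893.
Difference ≈ 8,577.0721 in favor of B.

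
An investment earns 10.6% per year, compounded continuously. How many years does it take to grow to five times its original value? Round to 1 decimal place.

e^(0.106t) = 5, so 0.106t = ln 5 ≈ 1.6094.
t ≈ 1.6094/0.106 ≈ 15.1834.

15.2 years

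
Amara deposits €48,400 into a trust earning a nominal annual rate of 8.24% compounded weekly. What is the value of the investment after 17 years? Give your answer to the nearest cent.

Growth factor = (1 + 0.0824/52)^884 ≈ 4.05394834603.
A ≈ 48,400 × 4.05394834603 ≈ 196,211.0999.

€196,211.10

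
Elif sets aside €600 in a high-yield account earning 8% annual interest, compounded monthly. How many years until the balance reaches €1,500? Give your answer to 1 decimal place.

We need (1 + 0.00666667)^(12t) = 2.5, so 12t = ln 2.5 / ln 1.006667 ≈ 137.9012.
t ≈ 137.9012/12 = 11.4918 years.

11.5 years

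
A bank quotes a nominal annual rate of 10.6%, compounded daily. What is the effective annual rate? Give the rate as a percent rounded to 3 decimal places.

11.180%

EAR = (1 + 10.6%/365)^365 − 1 = (1 + 0.000290411)^365 − 1.
(1 + 0.000290411)^365 ≈ 1.111805, so EAR ≈ 11.18048%.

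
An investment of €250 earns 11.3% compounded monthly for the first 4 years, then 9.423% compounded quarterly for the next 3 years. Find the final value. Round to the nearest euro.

Phase 1: 250·(1 + 0.113/12)^48 ≈ 392.0330.
Phase 2: 392.0330·(1 + 0.0235575)^12 ≈ 518.4055.

€518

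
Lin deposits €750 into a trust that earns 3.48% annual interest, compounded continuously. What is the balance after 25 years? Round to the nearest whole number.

A = P·e^(rt) = 750·e^(0.0348·25) = 750·e^0.87.
e^0.87 ≈ 2.386910854, so A ≈ 1,790.1831.

€1,790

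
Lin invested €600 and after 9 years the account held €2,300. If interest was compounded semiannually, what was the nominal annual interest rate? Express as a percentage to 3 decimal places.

15.502%

The 18-period growth factor is 2,300/600 = 3.83333.
r/2 = 3.83333^(1/18) − 1 ≈ 0.077509, so r ≈ 2·0.077509 = 15.50181%.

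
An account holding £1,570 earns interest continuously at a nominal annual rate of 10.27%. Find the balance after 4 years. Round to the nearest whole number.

A = P·e^(rt) = 1,570·e^(0.1027·4) = 1,570·e^0.4108.
e^0.4108 ≈ 1.508023722, so A ≈ 2,367.5972.

£2,368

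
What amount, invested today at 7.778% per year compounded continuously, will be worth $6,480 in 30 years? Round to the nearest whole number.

P = A·e^(−rt) = 6,480·e^(−2.3334).
e^(−2.3334) ≈ 0.09696550328, so P ≈ 628.3365.

$628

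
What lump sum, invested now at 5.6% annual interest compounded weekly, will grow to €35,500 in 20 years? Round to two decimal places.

Periodic rate = 5.6%/52 = 0.00107692; 1040 periods.
P = 35,500/(1 + 0.056/52)^1040 ≈ 35,500/3.0630077428 ≈ 11,589.9152.

€11,589.92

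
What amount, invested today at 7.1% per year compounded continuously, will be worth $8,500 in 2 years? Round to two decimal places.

P = A·e^(−rt) = 8,500·e^(−0.142).
e^(−0.142) ≈ 0.8676212565, so P ≈ 7,374.7807.

$7,374.78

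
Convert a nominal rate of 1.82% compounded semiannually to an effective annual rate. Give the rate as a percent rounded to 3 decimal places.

One year is 2 periods at 0.0091 each: (1 + 0.0091)^2 ≈ 1.018283.
EAR = 1.018283 − 1 ≈ 1.82828%.

1.828%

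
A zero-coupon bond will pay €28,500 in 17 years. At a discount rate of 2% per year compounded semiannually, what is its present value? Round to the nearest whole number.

Growth factor = (1 + 0.01)^34 ≈ 1.4025769862.
P = 28,500/1.4025769862 ≈ 20,319.7402.

€20,320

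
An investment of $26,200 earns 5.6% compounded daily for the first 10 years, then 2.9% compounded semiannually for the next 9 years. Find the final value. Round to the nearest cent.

Phase 1: 26,200·(1 + 0.056/365)^3650 ≈ 45,865.6493.
Phase 2: 45,865.6493·(1 + 0.0145)^18 ≈ 59,432.5646.

$59,432.56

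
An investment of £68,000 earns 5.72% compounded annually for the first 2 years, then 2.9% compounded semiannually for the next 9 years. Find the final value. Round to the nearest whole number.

£98,483

After 2 years at 5.72%: 68,000 × 1.11767184 ≈ 76,001.6851.
Then 9 years at 2.9%: 76,001.6851 × 1.2957968643 ≈ 98,482.7453.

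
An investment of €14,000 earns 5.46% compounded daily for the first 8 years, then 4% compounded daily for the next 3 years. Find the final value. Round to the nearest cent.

After 8 years at 5.46%: 14,000 × 1.5476959374 ≈ 21,667.7431.
Then 3 years at 4%: 21,667.7431 × 1.1274894385 ≈ 24,430.1515.

€24,430.15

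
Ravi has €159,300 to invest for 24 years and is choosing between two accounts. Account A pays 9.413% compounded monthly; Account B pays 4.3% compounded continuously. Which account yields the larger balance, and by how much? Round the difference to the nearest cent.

Account A growth factor: (1 + 0.09413/12)^288 ≈ 9.490635802411; balance ≈ 1,511,858.2833.
Account B growth factor: e^(0.043·24) = e^1.032 ≈ 2.80667357224; balance ≈ 447,103.1001.
Account A is larger by 1,064,755.1833.

Account A, by €1,064,755.18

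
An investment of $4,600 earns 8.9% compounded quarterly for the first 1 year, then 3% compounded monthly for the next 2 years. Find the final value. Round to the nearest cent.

Phase 1: 4,600·(1 + 0.02225)^4 ≈ 5,023.2675.
Phase 2: 5,023.2675·(1 + 0.0025)^24 ≈ 5,333.4897.

$5,333.49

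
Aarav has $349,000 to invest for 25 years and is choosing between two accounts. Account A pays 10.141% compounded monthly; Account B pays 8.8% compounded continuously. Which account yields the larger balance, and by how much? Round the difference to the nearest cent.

Account A growth factor: (1 + 0.10141/12)^300 ≈ 12.48586850769; balance ≈ 4,357,568.1092.
Account B growth factor: e^(0.088·25) = e^2.2 ≈ 9.025013499434; balance ≈ 3,149,729.7113.
Account A is larger by 1,207,838.3979.

Account A, by $1,207,838.40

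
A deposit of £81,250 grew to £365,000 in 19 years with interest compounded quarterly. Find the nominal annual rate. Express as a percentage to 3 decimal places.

7.986%

The 76-period growth factor is 365,000/81,250 = 4.49231.
r/4 = 4.49231^(1/76) − 1 ≈ 0.0199647, so r ≈ 4·0.0199647 = 7.98586%.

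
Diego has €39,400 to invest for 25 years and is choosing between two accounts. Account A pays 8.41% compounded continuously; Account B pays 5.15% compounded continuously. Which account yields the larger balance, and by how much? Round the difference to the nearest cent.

Account A, by €179,778.06

Account A growth factor: e^(0.0841·25) = e^2.1025 ≈ 8.18661087791; balance ≈ 322,552.4686.
Account B growth factor: e^(0.0515·25) = e^1.2875 ≈ 3.62371593237; balance ≈ 142,774.4077.
Account A is larger by 179,778.0609.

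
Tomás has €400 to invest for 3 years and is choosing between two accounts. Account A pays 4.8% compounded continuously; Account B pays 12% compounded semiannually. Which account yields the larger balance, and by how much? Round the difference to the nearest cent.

Account A growth factor: e^(0.048·3) = e^0.144 ≈ 1.15488411; balance ≈ 461.9536.
Account B growth factor: (1 + 0.06)^6 ≈ 1.41851911; balance ≈ 567.4076.
Account B is larger by 105.4540.

Account B, by €105.45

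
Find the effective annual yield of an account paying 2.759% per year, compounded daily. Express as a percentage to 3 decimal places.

EAR = (1 + 2.759%/365)^365 − 1 = (1 + 0.000075589)^365 − 1.
(1 + 0.000075589)^365 ≈ 1.027973, so EAR ≈ 2.79731%.

2.797%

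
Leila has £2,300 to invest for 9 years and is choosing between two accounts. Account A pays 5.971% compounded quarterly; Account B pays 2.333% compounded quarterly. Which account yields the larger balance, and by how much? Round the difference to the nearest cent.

Account A growth factor: (1 + 0.0149275)^36 ≈ 1.704750097; balance ≈ 3,920.9252.
Account B growth factor: (1 + 0.0058325)^36 ≈ 1.232888815; balance ≈ 2,835.6443.
Account A is larger by 1,085.2809.

Account A, by £1,085.28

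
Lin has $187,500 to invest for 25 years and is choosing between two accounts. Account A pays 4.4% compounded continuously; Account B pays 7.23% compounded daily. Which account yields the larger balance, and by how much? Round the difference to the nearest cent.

Account A growth factor: e^(0.044·25) = e^1.1 ≈ 3.00416602395; balance ≈ 563,281.1295.
Account B growth factor: (1 + 0.0723/365)^9125 ≈ 6.094099493239; balance ≈ 1,142,643.6550.
Account B is larger by 579,362.5255.

Account B, by $579,362.53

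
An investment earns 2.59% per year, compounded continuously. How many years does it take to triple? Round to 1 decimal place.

42.4 years

e^(0.0259t) = 3, so 0.0259t = ln 3 ≈ 1.0986.
t ≈ 1.0986/0.0259 ≈ 42.4175.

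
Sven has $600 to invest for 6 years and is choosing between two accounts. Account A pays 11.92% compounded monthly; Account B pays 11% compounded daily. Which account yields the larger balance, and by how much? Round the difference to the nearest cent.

A: (1 + 0.1192/12)^72 ≈ 2.037393285, so 600 × 2.037393285 ≈ 1,222.4360.
B: (1 + 0.11/365)^2190 ≈ 1.934599964, so 600 × 1.934599964 ≈ 1,160.7600.
Difference ≈ 61.6760 in favor of A.

Account A, by $61.68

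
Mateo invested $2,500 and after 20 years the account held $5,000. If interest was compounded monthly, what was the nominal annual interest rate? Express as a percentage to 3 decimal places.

3.471%

The 240-period growth factor is 5,000/2,500 = 2.
r/12 = 2^(1/240) − 1 ≈ 0.00289229, so r ≈ 12·0.00289229 = 3.47075%.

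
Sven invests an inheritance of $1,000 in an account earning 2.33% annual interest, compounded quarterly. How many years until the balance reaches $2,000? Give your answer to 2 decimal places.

We need (1 + 0.005825)^(4t) = 2, so 4t = ln 2 / ln 1.005825 ≈ 119.3415.
t ≈ 119.3415/4 = 29.8354 years.

29.84 years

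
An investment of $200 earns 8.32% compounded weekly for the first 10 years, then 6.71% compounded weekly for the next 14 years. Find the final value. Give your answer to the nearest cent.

Phase 1: 200·(1 + 0.0016)^520 ≈ 459.2765.
Phase 2: 459.2765·(1 + 0.0671/52)^728 ≈ 1,174.3228.

$1,174.32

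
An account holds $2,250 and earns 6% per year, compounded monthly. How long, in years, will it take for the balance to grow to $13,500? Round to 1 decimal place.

29.9 years

We need (1 + 0.005)^(12t) = 6, so 12t = ln 6 / ln 1.005 ≈ 359.2470.
t ≈ 359.2470/12 = 29.9373 years.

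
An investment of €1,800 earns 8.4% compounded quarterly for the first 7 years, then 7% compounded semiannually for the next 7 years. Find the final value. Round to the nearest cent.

€5,213.85

Phase 1: 1,800·(1 + 0.021)^28 ≈ 3,221.0190.
Phase 2: 3,221.0190·(1 + 0.035)^14 ≈ 5,213.8458.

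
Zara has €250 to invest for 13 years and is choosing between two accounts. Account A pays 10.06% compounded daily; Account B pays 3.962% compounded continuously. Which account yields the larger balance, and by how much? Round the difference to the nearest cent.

Account A, by €505.91

Account A growth factor: (1 + 0.1006/365)^4745 ≈ 3.6973628; balance ≈ 924.3407.
Account B growth factor: e^(0.03962·13) = e^0.51506 ≈ 1.67373892; balance ≈ 418.4347.
Account A is larger by 505.9060.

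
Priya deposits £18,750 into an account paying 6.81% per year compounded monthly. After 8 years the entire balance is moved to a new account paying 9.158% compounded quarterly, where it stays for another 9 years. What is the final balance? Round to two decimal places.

After 8 years at 6.81%: 18,750 × 1.7216100934 ≈ 32,280.1893.
Then 9 years at 9.158%: 32,280.1893 × 2.2590092373 ≈ 72,921.2457.

£72,921.25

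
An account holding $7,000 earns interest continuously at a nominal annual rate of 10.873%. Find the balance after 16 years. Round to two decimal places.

A = P·e^(rt) = 7,000·e^(0.10873·16) = 7,000·e^1.73968.
e^1.73968 ≈ 5.6955205644, so A ≈ 39,868.6440.

$39,868.64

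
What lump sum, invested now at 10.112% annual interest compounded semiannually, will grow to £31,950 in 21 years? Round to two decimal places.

£4,025.27

Growth factor = (1 + 0.05056)^42 ≈ 7.9373615687.
P = 31,950/7.9373615687 ≈ 4,025.2671.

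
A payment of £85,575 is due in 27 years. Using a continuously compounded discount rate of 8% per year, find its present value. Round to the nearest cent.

P = A·e^(−rt) = 85,575·e^(−2.16).
e^(−2.16) ≈ 0.11532512104, so P ≈ 9,868.9472.

£9,868.95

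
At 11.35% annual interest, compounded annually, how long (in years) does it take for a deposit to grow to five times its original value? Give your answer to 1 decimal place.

(1 + 0.1135)^t = 5.
t = ln 5 / ln(1 + 0.1135) ≈ 1.6094/0.107508 ≈ 14.9704.

15.0 years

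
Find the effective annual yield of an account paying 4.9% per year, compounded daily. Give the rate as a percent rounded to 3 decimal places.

5.022%

One year is 365 periods at 0.000134247 each: (1 + 0.000134247)^365 ≈ 1.050217.
EAR = 1.050217 − 1 ≈ 5.02169%.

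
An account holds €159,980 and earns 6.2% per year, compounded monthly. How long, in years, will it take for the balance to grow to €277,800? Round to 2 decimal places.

(1 + 0.00516667)^(12t) = 277,800/159,980 = 1.7365.
12t·ln(1 + 0.00516667) = ln(1.7365); 12t = 0.55185/0.00515337 ≈ 107.0859.
t ≈ 8.9238 years.

8.92 years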